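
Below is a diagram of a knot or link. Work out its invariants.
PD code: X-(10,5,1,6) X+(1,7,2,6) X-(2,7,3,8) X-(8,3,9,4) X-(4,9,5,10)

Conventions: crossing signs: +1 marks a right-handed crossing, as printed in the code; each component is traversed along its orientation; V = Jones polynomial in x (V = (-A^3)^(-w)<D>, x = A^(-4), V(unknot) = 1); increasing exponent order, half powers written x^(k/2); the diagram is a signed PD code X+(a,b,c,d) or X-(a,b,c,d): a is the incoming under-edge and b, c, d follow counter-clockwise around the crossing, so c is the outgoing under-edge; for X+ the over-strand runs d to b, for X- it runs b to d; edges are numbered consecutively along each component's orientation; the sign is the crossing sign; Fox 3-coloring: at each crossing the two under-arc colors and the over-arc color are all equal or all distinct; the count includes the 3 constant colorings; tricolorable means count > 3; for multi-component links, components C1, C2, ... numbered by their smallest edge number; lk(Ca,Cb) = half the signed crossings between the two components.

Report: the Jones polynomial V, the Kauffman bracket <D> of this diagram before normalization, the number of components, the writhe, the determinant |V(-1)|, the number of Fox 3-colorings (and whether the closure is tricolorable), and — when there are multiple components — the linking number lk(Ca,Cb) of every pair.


V(x) = -x^-4 + x^-3 + x^-1
bracket: -A^-5 - A^3 + A^7, w = -3
1 component, writhe -3, over 5 crossings
det 3, colorings 9 of 3^5 — tricolorable
observation: det 3 = |V(-1)|; divisible by 3, so tricolorable


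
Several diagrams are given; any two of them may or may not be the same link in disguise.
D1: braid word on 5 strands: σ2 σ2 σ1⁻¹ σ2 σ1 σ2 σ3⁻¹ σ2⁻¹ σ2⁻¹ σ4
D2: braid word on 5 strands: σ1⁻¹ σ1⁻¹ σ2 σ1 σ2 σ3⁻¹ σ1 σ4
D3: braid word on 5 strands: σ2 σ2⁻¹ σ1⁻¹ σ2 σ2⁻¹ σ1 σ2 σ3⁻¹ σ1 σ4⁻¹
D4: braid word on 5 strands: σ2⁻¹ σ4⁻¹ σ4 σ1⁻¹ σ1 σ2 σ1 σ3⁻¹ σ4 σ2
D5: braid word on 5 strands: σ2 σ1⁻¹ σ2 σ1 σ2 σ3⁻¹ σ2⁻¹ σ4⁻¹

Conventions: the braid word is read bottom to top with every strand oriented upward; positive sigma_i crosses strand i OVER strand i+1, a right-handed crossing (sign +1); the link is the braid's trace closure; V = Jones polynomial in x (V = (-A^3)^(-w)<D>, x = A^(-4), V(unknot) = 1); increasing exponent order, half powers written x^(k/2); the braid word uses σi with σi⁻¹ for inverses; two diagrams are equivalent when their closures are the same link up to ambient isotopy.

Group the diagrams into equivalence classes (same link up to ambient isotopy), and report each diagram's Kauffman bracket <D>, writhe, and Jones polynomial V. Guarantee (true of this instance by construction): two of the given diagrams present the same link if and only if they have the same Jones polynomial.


classes: {D1, D2, D3, D4, D5}
V(D1) = 1  [10 crossings, <D> = A^6, w = +2]
V(D2) = 1  [8 crossings, <D> = A^6, w = +2]
V(D3) = 1  (w 0, c 10, <D> = 1)
V(D4) = 1  [10 crossings, <D> = A^6, w = +2]
V(D5) = 1  (w 0, c 8, <D> = 1)
note: one V(x) for all 5 diagrams — one class (guaranteed)


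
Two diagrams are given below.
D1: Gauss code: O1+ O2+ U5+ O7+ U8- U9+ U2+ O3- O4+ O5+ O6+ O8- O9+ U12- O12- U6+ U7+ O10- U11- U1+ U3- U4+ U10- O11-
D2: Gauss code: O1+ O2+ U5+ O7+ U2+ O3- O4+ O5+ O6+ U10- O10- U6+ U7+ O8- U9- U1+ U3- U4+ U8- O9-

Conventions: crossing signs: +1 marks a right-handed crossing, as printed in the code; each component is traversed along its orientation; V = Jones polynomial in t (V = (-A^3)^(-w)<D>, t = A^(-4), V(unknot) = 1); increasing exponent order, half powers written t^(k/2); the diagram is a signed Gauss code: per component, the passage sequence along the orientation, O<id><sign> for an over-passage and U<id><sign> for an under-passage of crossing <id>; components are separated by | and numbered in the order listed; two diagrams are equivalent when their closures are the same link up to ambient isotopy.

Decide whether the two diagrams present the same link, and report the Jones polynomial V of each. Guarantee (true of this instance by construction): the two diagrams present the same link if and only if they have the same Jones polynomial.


equivalent: yes
V(D1) = t + t^3 - t^4  (w +2, c 12, <D> = -A^-10 + A^-6 + A^2)
V(D2) = t + t^3 - t^4  (w +2, c 10, <D> = -A^-10 + A^-6 + A^2)
why: one V(t) for all 2 diagrams — one class (guaranteed)


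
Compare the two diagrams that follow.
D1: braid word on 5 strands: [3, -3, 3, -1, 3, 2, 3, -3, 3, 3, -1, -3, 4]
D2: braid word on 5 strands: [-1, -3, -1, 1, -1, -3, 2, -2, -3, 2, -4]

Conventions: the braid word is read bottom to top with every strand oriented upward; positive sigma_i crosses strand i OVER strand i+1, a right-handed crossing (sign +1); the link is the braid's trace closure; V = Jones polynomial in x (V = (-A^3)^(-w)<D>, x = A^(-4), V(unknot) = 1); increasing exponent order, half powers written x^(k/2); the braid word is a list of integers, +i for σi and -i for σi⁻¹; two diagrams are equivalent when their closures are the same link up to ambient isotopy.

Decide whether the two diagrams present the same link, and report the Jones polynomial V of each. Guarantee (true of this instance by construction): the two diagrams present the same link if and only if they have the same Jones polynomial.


equivalent: no
D1 (bracket -A^-5 + A^-1 - A^3 + 2A^7 + A^15; 13 crossings at w = +3): V = -x^(-3/2) - 2x^(1/2) + x^(3/2) - x^(5/2) + x^(7/2)
V(D2) = x^(-13/2) - x^(-11/2) + x^(-9/2) - 2x^(-7/2) - x^(-3/2)  (w -5, c 11, <D> = A^-9 + 2A^-1 - A^3 + A^7 - A^11)
key observation: comparing 2 Jones polynomials yields 2 groups


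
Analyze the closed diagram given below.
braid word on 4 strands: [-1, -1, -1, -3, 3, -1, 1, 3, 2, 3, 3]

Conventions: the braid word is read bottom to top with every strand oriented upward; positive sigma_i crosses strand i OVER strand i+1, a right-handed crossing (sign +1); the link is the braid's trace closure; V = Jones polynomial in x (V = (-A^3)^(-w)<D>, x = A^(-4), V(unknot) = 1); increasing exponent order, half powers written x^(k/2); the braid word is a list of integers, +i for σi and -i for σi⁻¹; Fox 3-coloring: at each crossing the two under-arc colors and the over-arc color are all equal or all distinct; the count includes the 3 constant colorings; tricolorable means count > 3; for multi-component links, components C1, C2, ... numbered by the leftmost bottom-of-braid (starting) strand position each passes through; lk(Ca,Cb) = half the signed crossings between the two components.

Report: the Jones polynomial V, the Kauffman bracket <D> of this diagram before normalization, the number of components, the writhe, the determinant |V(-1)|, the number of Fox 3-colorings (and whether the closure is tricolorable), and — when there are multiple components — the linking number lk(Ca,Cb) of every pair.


Jones polynomial: V(x) = -x^-3 + x^-2 - x^-1 + 3 - x + x^2 - x^3
<D> = A^-9 - A^-5 + A^-1 - 3A^3 + A^7 - A^11 + A^15; writhe +1
components 1, writhe +1 (11 crossings)
3-colorings: 27 of 3^11, det 9 — tricolorable
note: inverse pairs cancel, leaving σ1⁻¹ σ1⁻¹ σ1⁻¹ σ3 σ2 σ3 σ3


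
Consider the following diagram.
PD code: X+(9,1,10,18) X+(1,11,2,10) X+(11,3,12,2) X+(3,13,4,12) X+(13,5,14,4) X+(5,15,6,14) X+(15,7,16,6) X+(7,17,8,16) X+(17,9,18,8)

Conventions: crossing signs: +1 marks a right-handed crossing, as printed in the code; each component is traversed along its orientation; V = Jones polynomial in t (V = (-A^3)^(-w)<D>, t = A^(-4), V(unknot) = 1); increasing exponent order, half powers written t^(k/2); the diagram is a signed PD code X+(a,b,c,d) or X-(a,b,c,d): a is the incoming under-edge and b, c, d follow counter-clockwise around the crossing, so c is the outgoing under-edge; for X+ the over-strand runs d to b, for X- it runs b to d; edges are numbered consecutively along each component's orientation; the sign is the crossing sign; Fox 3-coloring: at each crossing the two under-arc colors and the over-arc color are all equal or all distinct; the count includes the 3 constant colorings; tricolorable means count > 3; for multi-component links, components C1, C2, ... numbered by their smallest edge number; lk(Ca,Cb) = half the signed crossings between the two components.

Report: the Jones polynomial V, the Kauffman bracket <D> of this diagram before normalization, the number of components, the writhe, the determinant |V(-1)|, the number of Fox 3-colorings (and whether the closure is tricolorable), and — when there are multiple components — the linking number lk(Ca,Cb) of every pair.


Jones polynomial: V(t) = t^4 + t^6 - t^7 + t^8 - t^9 + t^10 - t^11 + t^12 - t^13
<D> = A^-25 - A^-21 + A^-17 - A^-13 + A^-9 - A^-5 + A^-1 - A^3 - A^11; writhe +9
components 1, writhe +9 (9 crossings)
3-colorings: 9 of 3^9, det 9 — tricolorable
note: w = +9 (over 9 crossings) is diagram-only; (-A^3)^(-9) removes it from V


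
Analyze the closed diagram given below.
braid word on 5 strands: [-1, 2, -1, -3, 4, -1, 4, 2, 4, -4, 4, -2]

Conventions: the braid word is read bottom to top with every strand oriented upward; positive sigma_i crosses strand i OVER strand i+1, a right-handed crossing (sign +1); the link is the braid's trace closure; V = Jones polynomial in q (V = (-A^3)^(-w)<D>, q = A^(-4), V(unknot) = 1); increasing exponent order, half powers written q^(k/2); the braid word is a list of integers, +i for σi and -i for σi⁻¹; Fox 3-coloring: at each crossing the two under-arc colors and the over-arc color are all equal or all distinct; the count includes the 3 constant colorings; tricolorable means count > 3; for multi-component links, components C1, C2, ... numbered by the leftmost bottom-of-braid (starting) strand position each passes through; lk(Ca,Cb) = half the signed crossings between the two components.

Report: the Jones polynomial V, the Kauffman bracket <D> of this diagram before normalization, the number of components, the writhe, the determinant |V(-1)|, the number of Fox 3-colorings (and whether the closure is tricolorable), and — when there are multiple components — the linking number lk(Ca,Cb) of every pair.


V(q) = -q^-3 + q^-2 - q^-1 + 3 - q + q^2 - q^3
bracket: -A^-12 + A^-8 - A^-4 + 3 - A^4 + A^8 - A^12, w = 0
1 component, writhe 0, over 12 crossings
det 9, colorings 27 of 3^12 — tricolorable
observation: det 9 = |V(-1)|; divisible by 3, so tricolorable


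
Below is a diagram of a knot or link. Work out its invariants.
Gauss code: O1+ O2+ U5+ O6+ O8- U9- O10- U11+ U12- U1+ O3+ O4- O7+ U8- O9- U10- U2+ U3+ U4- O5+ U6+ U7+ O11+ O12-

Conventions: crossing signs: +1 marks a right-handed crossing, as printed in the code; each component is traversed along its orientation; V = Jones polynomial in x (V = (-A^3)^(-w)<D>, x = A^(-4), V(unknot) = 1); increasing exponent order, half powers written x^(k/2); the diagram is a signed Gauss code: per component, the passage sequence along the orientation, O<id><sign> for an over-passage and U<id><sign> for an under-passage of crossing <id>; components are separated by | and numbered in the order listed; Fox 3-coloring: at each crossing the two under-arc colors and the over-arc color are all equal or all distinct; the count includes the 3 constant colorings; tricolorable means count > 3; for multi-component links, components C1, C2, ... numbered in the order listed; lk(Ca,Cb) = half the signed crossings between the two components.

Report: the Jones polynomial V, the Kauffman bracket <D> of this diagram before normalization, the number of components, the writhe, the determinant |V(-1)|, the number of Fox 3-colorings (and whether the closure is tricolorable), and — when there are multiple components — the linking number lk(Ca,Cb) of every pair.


V(x) = -x^-1 + 2 - x + 2x^2 - x^3 + x^4 - x^5
bracket: -A^-14 + A^-10 - A^-6 + 2A^-2 - A^2 + 2A^6 - A^10, w = +2
1 component, writhe +2, over 12 crossings
det 9, colorings 9 of 3^12 — tricolorable
observation: V spans 6 powers of x: at least 6 crossings in any diagram


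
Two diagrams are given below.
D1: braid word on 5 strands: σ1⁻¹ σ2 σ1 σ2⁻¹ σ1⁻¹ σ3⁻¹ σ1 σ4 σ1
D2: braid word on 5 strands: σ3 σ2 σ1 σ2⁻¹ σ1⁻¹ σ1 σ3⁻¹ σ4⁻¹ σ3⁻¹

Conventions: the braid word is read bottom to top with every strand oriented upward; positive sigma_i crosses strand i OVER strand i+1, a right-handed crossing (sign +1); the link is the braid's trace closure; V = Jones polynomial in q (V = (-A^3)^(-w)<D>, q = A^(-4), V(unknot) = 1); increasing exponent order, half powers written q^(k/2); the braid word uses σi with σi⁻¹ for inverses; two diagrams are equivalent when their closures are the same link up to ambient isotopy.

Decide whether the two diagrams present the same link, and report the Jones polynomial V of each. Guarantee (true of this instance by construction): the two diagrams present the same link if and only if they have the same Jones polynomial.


equivalent: yes
D1 (bracket A + A^5; 9 crossings at w = +1): V = -q^(-1/2) - q^(1/2)
D2 (bracket A^-5 + A^-1; 9 crossings at w = -1): V = -q^(-1/2) - q^(1/2)
key observation: one V(q) for all 2 diagrams — one class (guaranteed)


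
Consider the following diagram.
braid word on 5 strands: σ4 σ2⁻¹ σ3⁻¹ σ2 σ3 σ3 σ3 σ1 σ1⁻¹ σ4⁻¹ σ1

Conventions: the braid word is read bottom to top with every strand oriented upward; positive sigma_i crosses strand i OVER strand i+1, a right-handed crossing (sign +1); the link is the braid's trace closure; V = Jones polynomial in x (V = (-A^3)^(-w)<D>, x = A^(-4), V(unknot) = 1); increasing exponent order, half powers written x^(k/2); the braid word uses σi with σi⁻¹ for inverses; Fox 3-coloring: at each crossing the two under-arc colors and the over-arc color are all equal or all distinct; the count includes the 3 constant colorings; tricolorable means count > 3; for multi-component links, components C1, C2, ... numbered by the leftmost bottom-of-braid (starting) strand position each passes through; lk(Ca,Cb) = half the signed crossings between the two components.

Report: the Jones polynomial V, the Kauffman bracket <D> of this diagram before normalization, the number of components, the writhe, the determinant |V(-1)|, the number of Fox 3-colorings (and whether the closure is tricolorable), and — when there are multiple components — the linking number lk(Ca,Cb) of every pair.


Jones polynomial: V(x) = -x^(1/2) - x^(3/2) - x^(5/2) + x^(9/2)
<D> = -A^-9 + A^-1 + A^3 + A^7; writhe +3
components 2, writhe +3 (11 crossings)
linking number lk(C1,C2) = 0
3-colorings: 27 of 3^12, det 0 — tricolorable
note: w = +3 (over 11 crossings) is diagram-only; (-A^3)^(-3) removes it from V


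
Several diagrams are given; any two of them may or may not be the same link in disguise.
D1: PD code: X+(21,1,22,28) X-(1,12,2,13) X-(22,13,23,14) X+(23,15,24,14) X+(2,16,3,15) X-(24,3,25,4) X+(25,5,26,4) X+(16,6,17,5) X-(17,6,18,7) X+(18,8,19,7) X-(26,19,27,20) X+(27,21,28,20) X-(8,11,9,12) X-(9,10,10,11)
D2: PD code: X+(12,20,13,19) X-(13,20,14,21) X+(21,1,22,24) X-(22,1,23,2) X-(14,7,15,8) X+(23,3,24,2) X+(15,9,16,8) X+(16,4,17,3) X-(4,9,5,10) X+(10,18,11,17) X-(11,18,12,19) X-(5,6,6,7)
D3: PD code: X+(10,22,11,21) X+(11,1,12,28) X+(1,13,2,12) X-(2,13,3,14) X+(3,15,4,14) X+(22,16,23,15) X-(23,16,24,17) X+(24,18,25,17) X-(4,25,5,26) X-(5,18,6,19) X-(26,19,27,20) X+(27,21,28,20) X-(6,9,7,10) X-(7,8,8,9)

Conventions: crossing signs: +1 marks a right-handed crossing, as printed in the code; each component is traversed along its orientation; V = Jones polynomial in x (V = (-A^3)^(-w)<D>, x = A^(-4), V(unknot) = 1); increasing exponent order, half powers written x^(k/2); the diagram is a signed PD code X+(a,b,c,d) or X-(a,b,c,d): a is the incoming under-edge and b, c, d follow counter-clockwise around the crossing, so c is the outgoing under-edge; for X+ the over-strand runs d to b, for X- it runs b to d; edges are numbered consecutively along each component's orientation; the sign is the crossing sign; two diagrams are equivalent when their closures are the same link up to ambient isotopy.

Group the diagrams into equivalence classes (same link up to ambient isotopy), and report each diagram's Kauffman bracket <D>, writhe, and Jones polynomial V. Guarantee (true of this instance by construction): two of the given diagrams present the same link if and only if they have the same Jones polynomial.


classes: {D1, D2, D3}
V(D1) = 1  [14 crossings, <D> = 1, w = 0]
V(D2) = 1  (w 0, c 12, <D> = 1)
D3 (bracket 1; 14 crossings at w = 0): V = 1
note: one V(x) for all 3 diagrams — one class (guaranteed)


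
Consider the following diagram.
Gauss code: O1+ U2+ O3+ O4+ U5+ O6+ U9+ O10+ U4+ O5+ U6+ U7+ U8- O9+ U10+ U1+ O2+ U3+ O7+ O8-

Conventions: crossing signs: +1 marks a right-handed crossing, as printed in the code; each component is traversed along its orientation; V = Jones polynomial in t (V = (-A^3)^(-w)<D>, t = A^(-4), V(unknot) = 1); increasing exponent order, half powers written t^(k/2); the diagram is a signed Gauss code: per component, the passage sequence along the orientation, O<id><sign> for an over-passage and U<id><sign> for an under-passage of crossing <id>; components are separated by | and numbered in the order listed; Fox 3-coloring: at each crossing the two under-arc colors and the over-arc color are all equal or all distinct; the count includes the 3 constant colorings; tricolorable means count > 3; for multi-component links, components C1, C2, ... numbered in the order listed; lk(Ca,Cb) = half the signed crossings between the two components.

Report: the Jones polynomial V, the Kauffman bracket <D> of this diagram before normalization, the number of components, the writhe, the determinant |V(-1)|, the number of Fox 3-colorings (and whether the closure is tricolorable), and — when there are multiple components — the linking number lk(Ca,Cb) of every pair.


V(t) = t^3 + 2t^5 - 2t^6 + 2t^7 - 3t^8 + 2t^9 - 2t^10 + t^11
bracket: A^-20 - 2A^-16 + 2A^-12 - 3A^-8 + 2A^-4 - 2 + 2A^4 + A^12, w = +8
1 component, writhe +8, over 10 crossings
det 15, colorings 9 of 3^10 — tricolorable
observation: det 15 = |V(-1)|; divisible by 3, so tricolorable


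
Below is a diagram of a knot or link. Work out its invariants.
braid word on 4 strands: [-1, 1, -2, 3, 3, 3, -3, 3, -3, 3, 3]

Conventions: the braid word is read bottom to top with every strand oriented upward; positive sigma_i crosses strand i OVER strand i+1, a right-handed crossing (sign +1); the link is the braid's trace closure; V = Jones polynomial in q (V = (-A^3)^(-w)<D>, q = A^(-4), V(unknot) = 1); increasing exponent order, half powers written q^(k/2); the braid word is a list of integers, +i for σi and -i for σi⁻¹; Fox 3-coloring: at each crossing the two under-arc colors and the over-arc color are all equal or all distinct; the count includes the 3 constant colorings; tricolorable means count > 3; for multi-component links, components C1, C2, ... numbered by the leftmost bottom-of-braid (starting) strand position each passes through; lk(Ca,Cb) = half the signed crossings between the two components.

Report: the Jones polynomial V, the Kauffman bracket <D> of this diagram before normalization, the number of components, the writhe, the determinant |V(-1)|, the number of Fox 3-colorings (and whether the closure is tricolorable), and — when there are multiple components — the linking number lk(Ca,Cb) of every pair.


V(q) = q + q^2 + q^3 + q^6
bracket: -A^-15 - A^-3 - A - A^5, w = +3
3 components, writhe +3, over 11 crossings
lk(C1,C2) = 0
linking number lk(C1,C3) = 0
lk(C2,C3): +2
det 0, colorings 9 of 3^11 — tricolorable
observation: |V(-1)| = 0: so tricolorable, since 3 divides 0


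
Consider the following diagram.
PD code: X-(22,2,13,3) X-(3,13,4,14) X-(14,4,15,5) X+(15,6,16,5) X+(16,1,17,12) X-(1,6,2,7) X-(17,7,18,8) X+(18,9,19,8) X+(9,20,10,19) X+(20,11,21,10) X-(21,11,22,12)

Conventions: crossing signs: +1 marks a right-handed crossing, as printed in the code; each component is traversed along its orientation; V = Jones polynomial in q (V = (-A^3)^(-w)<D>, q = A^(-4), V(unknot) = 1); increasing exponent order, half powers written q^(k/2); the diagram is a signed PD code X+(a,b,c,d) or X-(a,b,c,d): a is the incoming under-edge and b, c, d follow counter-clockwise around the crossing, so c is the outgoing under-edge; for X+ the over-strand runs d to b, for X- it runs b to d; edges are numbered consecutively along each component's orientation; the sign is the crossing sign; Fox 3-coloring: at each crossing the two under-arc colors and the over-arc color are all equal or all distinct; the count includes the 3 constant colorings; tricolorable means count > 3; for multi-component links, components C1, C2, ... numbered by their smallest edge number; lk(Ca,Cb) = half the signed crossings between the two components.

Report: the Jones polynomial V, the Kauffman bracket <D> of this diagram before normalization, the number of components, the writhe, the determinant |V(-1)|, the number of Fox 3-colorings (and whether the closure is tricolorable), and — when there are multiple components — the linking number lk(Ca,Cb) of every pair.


V(q) = q^(-7/2) - 2q^(-5/2) + q^(-3/2) - 2q^(-1/2) + q^(1/2) - q^(3/2)
bracket: A^-9 - A^-5 + 2A^-1 - A^3 + 2A^7 - A^11, w = -1
2 components, writhe -1, over 11 crossings
lk(C1,C2) = 0
det 8, colorings 3 of 3^11 — not tricolorable
observation: det 8 = |V(-1)|; not divisible by 3, so not tricolorable


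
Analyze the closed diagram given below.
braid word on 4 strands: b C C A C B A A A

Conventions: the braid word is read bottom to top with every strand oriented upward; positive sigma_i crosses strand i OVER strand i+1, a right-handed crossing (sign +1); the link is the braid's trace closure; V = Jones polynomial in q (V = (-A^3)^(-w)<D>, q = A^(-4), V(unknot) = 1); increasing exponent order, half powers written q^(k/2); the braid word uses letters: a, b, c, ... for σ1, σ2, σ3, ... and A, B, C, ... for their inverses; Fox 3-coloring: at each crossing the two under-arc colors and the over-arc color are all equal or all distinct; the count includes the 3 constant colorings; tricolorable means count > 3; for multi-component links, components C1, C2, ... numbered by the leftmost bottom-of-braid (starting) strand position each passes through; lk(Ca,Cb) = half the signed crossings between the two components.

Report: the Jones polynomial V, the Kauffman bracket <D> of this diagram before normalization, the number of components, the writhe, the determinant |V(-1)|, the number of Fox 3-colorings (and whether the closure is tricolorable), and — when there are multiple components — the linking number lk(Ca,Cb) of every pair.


Jones polynomial: V(q) = q^-8 - 2q^-7 + q^-6 - 2q^-5 + 2q^-4 + q^-2
<D> = -A^-13 - 2A^-5 + 2A^-1 - A^3 + 2A^7 - A^11; writhe -7
components 1, writhe -7 (9 crossings)
3-colorings: 27 of 3^9, det 9 — tricolorable
note: |V(-1)| = 9: so tricolorable, since 3 divides 9


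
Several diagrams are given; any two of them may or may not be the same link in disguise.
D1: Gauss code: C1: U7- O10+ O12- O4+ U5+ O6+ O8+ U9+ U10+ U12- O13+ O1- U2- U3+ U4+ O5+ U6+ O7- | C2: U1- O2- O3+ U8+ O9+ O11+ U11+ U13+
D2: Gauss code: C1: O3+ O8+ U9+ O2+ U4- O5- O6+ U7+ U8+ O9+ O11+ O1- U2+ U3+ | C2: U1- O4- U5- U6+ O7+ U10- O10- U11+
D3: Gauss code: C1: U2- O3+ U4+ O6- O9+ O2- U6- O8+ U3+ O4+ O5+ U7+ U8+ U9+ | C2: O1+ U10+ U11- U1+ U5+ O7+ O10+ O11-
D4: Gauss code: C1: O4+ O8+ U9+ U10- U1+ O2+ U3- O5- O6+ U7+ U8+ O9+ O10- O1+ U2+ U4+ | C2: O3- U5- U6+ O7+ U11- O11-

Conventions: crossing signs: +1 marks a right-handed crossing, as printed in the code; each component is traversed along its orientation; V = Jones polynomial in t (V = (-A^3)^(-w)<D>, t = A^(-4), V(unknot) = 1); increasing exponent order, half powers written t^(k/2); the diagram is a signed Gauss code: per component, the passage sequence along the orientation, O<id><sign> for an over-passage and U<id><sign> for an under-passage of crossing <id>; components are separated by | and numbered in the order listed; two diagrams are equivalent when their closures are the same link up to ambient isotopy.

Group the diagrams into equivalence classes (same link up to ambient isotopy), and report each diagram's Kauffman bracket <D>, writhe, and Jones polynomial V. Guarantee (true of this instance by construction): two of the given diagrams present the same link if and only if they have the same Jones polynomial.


classes: {D1, D3} | {D2, D4}
V(D1) = -t^(3/2) - 2t^(7/2) + t^(9/2) - t^(11/2) + t^(13/2)  [13 crossings, <D> = -A^-11 + A^-7 - A^-3 + 2A + A^9, w = +5]
V(D2) = -t^(1/2) - t^(3/2) - t^(5/2) + t^(9/2)  [11 crossings, <D> = -A^-9 + A^-1 + A^3 + A^7, w = +3]
V(D3) = -t^(3/2) - 2t^(7/2) + t^(9/2) - t^(11/2) + t^(13/2)  (w +5, c 11, <D> = -A^-11 + A^-7 - A^-3 + 2A + A^9)
D4 (bracket -A^-9 + A^-1 + A^3 + A^7; 11 crossings at w = +3): V = -t^(1/2) - t^(3/2) - t^(5/2) + t^(9/2)
insight: comparing 4 Jones polynomials yields 2 groups


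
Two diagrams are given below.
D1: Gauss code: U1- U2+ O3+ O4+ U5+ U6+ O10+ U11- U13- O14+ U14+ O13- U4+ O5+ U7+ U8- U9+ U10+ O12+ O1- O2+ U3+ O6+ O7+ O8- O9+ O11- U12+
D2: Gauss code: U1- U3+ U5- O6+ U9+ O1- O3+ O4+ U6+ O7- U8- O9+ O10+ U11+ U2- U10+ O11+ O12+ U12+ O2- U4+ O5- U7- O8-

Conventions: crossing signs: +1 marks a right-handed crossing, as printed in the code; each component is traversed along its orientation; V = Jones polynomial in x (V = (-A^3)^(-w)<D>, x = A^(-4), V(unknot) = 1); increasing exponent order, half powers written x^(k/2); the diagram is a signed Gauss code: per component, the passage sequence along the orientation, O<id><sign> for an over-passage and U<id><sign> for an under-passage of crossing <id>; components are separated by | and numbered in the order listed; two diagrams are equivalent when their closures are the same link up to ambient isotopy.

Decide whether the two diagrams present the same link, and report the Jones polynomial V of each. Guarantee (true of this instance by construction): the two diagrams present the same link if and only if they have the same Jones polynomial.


same link: no
V(D1) = x^2 + 2x^4 - 2x^5 + x^6 - 2x^7 + x^8  [14 crossings, <D> = A^-14 - 2A^-10 + A^-6 - 2A^-2 + 2A^2 + A^10, w = +6]
D2 (bracket -A^-6 + 2A^-2 - 2A^2 + 3A^6 - 2A^10 + 2A^14 - A^18; 12 crossings at w = +2): V = -x^-3 + 2x^-2 - 2x^-1 + 3 - 2x + 2x^2 - x^3
note: comparing 2 Jones polynomials yields 2 groups


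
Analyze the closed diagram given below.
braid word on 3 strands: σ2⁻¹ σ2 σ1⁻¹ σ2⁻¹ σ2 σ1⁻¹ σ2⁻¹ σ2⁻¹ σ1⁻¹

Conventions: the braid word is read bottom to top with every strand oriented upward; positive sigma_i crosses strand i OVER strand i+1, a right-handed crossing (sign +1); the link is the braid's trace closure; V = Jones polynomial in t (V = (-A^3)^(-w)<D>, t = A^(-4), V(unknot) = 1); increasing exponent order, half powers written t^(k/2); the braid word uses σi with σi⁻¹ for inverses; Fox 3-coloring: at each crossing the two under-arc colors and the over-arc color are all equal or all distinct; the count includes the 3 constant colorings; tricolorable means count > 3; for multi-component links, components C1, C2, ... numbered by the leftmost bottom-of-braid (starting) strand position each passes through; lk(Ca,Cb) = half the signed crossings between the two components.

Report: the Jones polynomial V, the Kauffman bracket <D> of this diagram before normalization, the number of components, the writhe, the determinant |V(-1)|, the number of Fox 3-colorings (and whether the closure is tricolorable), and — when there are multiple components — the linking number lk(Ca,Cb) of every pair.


Jones polynomial: V(t) = t^(-13/2) - t^(-11/2) + t^(-9/2) - 2t^(-7/2) - t^(-3/2)
<D> = A^-9 + 2A^-1 - A^3 + A^7 - A^11; writhe -5
components 2, writhe -5 (9 crossings)
linking number lk(C1,C2) = -1
3-colorings: 9 of 3^9, det 6 — tricolorable
note: det 6 = |V(-1)|; divisible by 3, so tricolorable


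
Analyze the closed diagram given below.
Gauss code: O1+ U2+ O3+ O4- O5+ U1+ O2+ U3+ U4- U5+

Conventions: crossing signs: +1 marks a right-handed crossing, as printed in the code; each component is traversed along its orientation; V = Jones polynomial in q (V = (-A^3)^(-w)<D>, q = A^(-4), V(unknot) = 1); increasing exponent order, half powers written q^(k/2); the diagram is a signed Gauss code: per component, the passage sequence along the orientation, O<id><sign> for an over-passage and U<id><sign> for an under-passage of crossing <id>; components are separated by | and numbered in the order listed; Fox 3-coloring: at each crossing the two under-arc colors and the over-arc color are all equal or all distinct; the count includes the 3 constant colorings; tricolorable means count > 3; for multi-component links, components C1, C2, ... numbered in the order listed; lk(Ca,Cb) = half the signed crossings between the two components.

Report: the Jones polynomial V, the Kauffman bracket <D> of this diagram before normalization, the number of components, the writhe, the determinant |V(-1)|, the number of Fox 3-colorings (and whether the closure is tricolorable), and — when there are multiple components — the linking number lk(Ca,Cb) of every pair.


V = q + q^3 - q^4
<D> = A^-7 - A^-3 - A^5 (w = +3)
1 component over 5 crossings, w = +3
9 Fox colorings among 3^5, |V(-1)| = 3: tricolorable
why: the span of V is 3, forcing >= 3 crossings in any diagram


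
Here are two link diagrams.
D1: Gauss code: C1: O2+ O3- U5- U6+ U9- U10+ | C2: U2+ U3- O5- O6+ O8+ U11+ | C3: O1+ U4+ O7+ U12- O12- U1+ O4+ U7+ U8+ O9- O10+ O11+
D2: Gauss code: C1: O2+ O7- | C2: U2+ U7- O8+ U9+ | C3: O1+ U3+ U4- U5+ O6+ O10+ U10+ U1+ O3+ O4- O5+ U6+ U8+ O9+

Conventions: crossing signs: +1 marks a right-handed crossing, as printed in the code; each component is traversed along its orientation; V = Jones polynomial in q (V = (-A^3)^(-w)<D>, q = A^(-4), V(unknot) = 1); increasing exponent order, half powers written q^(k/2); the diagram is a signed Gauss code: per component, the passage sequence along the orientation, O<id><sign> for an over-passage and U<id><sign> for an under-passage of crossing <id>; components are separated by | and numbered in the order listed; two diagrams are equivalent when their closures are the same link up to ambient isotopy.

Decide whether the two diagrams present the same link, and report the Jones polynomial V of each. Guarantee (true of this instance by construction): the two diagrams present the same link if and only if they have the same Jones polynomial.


same link: yes
V(D1) = q + q^2 + 2q^3 + q^4 - q^7  [12 crossings, <D> = -A^-16 + A^-4 + 2 + A^4 + A^8, w = +4]
D2 (bracket -A^-10 + A^2 + 2A^6 + A^10 + A^14; 10 crossings at w = +6): V = q + q^2 + 2q^3 + q^4 - q^7
note: from 12 to 10 crossings by R-moves: one link, two diagrams


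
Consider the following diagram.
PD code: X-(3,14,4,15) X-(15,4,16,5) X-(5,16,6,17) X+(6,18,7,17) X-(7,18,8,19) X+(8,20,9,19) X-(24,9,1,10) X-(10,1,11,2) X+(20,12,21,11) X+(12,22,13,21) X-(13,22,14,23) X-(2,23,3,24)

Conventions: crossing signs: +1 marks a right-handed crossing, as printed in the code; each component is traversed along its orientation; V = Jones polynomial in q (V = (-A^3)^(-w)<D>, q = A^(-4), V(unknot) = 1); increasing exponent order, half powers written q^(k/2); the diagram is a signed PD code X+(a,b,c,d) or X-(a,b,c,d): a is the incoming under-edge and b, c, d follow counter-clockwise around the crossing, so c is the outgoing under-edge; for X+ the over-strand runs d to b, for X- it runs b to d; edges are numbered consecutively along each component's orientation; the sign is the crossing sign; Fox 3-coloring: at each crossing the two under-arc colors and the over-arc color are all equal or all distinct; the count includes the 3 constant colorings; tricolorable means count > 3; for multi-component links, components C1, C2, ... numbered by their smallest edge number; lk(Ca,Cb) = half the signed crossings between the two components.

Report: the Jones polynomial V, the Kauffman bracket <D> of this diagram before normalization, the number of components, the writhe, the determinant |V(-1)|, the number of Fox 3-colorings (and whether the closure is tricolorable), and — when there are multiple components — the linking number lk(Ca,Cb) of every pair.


Jones polynomial: V(q) = -q^-6 + q^-5 - q^-4 + 2q^-3 - q^-2 + q^-1
<D> = A^-8 - A^-4 + 2 - A^4 + A^8 - A^12; writhe -4
components 1, writhe -4 (12 crossings)
3-colorings: 3 of 3^12, det 7 — not tricolorable
note: w = -4 shifts under R1 moves; the (-A^3)^(4) factor cancels that in V


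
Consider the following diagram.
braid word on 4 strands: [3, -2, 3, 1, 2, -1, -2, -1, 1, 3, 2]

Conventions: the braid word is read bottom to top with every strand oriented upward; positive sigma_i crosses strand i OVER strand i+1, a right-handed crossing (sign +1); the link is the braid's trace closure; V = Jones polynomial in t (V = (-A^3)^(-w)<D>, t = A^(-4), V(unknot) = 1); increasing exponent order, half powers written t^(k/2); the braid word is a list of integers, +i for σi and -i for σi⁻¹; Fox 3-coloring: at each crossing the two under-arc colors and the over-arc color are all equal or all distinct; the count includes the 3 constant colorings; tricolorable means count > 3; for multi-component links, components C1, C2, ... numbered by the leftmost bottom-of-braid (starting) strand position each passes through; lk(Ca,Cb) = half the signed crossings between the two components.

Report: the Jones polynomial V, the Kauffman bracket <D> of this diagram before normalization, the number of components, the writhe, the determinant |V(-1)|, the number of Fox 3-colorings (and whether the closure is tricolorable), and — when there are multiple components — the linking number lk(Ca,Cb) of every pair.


V(t) = 1 + t + t^2 + t^3
bracket: -A^-3 - A - A^5 - A^9, w = +3
3 components, writhe +3, over 11 crossings
lk(C1,C2) = +1
linking number lk(C1,C3) = 0
lk(C2,C3): 0
det 0, colorings 9 of 3^11 — tricolorable
observation: w = +3 (over 11 crossings) is diagram-only; (-A^3)^(-3) removes it from V


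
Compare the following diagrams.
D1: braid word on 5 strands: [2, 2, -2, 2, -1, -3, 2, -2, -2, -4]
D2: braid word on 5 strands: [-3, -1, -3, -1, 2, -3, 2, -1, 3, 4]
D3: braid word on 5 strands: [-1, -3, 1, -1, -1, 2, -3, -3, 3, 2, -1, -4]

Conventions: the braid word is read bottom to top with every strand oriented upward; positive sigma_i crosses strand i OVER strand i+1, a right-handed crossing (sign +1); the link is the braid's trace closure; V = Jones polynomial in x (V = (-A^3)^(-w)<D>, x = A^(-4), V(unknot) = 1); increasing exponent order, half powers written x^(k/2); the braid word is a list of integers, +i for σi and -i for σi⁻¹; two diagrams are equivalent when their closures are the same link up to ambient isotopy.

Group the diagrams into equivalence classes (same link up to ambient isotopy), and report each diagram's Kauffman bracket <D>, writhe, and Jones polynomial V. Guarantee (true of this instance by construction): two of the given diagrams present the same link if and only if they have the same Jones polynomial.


equivalence classes: {D1} | {D2, D3}
D1 (bracket A^-6; 10 crossings at w = -2): V = 1
D2 (bracket A^-10 - A^-6 + 2A^-2 - 3A^2 + 3A^6 - 2A^10 + 2A^14 - A^18; 10 crossings at w = -2): V = -x^-6 + 2x^-5 - 2x^-4 + 3x^-3 - 3x^-2 + 2x^-1 - 1 + x
V(D3) = -x^-6 + 2x^-5 - 2x^-4 + 3x^-3 - 3x^-2 + 2x^-1 - 1 + x  (w -4, c 12, <D> = A^-16 - A^-12 + 2A^-8 - 3A^-4 + 3 - 2A^4 + 2A^8 - A^12)
observation: 2 values of V(x) split the 3 diagrams


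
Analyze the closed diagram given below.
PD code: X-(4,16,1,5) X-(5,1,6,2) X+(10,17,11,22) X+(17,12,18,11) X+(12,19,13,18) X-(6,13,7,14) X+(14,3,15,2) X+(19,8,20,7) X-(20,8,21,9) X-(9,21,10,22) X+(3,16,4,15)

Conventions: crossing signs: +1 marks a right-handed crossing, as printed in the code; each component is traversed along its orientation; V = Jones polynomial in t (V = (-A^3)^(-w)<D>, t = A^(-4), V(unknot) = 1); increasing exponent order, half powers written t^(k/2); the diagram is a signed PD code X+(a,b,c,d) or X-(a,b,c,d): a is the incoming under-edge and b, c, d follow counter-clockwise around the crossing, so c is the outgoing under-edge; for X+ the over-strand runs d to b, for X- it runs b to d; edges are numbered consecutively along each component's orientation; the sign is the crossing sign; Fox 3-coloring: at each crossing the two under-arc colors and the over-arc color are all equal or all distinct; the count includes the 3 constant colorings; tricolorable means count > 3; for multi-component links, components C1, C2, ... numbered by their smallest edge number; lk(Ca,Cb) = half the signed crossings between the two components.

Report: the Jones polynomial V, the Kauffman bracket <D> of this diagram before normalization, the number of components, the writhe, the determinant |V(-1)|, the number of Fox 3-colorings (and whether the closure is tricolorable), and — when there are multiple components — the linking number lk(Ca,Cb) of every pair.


V = 1 + t + t^2 + t^3
<D> = -A^-9 - A^-5 - A^-1 - A^3 (w = +1)
3 components over 11 crossings, w = +1
lk(C1,C2): 0
lk(C1,C3) = 0
linking number lk(C2,C3) = +1
9 Fox colorings among 3^11, |V(-1)| = 0: tricolorable
why: the 3 component pairs carry total linking +1


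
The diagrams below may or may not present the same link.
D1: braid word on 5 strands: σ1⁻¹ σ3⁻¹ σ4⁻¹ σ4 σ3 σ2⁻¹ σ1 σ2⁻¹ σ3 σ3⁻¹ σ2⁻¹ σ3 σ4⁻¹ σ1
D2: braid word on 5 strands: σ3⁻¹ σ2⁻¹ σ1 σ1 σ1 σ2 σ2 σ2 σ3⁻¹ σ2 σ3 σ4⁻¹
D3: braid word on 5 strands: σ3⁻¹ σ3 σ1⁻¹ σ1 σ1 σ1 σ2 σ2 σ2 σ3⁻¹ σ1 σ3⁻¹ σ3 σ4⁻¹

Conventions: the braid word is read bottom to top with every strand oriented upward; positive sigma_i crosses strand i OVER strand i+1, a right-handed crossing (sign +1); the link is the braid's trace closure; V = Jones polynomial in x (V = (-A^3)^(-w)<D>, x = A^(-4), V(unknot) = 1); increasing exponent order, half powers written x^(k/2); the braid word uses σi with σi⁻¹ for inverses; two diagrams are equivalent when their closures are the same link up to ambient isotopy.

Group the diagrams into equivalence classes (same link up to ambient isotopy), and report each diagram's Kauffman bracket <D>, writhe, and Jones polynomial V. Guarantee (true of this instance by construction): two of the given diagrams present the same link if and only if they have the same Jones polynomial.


equivalence classes: {D1} | {D2, D3}
D1 (bracket A^-2 + A^6 - A^10; 14 crossings at w = -2): V = -x^-4 + x^-3 + x^-1
V(D2) = x^2 + 2x^4 - 2x^5 + x^6 - 2x^7 + x^8  (w +4, c 12, <D> = A^-20 - 2A^-16 + A^-12 - 2A^-8 + 2A^-4 + A^4)
V(D3) = x^2 + 2x^4 - 2x^5 + x^6 - 2x^7 + x^8  [14 crossings, <D> = A^-20 - 2A^-16 + A^-12 - 2A^-8 + 2A^-4 + A^4, w = +4]
key observation: 2 classes among 3 diagrams; unequal V(x) rules out equality


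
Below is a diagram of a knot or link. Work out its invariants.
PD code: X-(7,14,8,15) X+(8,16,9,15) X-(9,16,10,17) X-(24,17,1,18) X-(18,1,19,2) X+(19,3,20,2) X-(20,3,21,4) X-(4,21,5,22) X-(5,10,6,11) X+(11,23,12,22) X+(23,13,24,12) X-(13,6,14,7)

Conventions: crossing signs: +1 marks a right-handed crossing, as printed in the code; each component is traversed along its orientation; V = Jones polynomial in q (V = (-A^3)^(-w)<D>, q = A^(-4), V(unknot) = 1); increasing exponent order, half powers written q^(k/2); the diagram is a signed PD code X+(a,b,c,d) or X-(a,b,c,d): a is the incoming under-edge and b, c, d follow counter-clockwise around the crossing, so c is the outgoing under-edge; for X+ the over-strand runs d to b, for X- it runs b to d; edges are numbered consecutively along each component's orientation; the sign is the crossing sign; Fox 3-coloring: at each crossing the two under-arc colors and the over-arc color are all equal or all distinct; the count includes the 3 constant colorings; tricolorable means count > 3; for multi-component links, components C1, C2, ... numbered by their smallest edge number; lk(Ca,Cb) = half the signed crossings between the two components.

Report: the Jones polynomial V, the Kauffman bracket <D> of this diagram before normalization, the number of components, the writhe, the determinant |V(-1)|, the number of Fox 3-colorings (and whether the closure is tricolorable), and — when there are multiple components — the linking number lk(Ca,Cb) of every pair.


Jones polynomial: V(q) = q^-7 - 2q^-6 + 2q^-5 - 3q^-4 + 3q^-3 - 2q^-2 + 2q^-1
<D> = 2A^-8 - 2A^-4 + 3 - 3A^4 + 2A^8 - 2A^12 + A^16; writhe -4
components 1, writhe -4 (12 crossings)
3-colorings: 9 of 3^12, det 15 — tricolorable
note: |V(-1)| = 15: so tricolorable, since 3 divides 15
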